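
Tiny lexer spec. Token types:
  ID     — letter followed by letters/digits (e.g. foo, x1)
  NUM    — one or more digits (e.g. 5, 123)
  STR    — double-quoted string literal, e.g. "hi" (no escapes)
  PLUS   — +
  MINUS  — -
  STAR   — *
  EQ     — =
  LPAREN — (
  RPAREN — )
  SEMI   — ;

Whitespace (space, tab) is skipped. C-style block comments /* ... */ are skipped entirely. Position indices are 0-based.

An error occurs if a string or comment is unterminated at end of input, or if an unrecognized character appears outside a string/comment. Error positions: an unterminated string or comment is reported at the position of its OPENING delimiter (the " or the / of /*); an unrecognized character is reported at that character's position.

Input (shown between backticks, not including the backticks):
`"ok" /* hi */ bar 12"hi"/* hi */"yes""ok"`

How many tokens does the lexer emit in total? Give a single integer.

Answer: 6

Derivation:
pos=0: enter STRING mode
pos=0: emit STR "ok" (now at pos=4)
pos=5: enter COMMENT mode (saw '/*')
exit COMMENT mode (now at pos=13)
pos=14: emit ID 'bar' (now at pos=17)
pos=18: emit NUM '12' (now at pos=20)
pos=20: enter STRING mode
pos=20: emit STR "hi" (now at pos=24)
pos=24: enter COMMENT mode (saw '/*')
exit COMMENT mode (now at pos=32)
pos=32: enter STRING mode
pos=32: emit STR "yes" (now at pos=37)
pos=37: enter STRING mode
pos=37: emit STR "ok" (now at pos=41)
DONE. 6 tokens: [STR, ID, NUM, STR, STR, STR]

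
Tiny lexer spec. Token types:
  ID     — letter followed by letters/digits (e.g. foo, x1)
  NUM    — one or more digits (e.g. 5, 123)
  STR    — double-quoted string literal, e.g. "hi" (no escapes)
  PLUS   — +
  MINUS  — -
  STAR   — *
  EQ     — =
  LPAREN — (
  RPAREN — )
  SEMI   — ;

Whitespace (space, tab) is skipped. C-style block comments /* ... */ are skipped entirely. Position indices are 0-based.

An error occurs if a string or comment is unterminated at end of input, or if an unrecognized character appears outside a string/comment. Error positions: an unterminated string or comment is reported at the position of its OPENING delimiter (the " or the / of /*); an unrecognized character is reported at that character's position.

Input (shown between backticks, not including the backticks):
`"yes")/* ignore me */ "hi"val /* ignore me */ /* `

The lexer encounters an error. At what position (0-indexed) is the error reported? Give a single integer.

Answer: 46

Derivation:
pos=0: enter STRING mode
pos=0: emit STR "yes" (now at pos=5)
pos=5: emit RPAREN ')'
pos=6: enter COMMENT mode (saw '/*')
exit COMMENT mode (now at pos=21)
pos=22: enter STRING mode
pos=22: emit STR "hi" (now at pos=26)
pos=26: emit ID 'val' (now at pos=29)
pos=30: enter COMMENT mode (saw '/*')
exit COMMENT mode (now at pos=45)
pos=46: enter COMMENT mode (saw '/*')
pos=46: ERROR — unterminated comment (reached EOF)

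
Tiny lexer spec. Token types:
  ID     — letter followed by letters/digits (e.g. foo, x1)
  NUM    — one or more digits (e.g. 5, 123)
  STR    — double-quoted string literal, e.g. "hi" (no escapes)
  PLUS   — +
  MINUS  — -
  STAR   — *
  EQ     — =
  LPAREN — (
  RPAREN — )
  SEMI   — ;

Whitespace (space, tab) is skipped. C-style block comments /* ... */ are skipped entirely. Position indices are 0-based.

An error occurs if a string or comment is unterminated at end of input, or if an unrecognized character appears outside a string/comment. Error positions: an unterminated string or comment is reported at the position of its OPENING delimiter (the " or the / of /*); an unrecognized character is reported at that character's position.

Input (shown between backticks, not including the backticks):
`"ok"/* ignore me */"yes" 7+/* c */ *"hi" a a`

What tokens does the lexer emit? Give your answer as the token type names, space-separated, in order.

Answer: STR STR NUM PLUS STAR STR ID ID

Derivation:
pos=0: enter STRING mode
pos=0: emit STR "ok" (now at pos=4)
pos=4: enter COMMENT mode (saw '/*')
exit COMMENT mode (now at pos=19)
pos=19: enter STRING mode
pos=19: emit STR "yes" (now at pos=24)
pos=25: emit NUM '7' (now at pos=26)
pos=26: emit PLUS '+'
pos=27: enter COMMENT mode (saw '/*')
exit COMMENT mode (now at pos=34)
pos=35: emit STAR '*'
pos=36: enter STRING mode
pos=36: emit STR "hi" (now at pos=40)
pos=41: emit ID 'a' (now at pos=42)
pos=43: emit ID 'a' (now at pos=44)
DONE. 8 tokens: [STR, STR, NUM, PLUS, STAR, STR, ID, ID]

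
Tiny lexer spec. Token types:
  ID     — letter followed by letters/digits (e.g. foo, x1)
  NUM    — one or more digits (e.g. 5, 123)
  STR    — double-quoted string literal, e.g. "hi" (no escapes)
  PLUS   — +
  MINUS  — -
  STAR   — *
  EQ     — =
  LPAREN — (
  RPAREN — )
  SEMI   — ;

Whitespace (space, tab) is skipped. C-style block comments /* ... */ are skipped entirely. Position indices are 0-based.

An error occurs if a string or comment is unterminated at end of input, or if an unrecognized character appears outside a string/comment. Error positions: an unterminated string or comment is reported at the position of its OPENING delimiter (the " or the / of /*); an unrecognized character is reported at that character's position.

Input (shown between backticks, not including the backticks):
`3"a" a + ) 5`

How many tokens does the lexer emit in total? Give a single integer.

pos=0: emit NUM '3' (now at pos=1)
pos=1: enter STRING mode
pos=1: emit STR "a" (now at pos=4)
pos=5: emit ID 'a' (now at pos=6)
pos=7: emit PLUS '+'
pos=9: emit RPAREN ')'
pos=11: emit NUM '5' (now at pos=12)
DONE. 6 tokens: [NUM, STR, ID, PLUS, RPAREN, NUM]

Answer: 6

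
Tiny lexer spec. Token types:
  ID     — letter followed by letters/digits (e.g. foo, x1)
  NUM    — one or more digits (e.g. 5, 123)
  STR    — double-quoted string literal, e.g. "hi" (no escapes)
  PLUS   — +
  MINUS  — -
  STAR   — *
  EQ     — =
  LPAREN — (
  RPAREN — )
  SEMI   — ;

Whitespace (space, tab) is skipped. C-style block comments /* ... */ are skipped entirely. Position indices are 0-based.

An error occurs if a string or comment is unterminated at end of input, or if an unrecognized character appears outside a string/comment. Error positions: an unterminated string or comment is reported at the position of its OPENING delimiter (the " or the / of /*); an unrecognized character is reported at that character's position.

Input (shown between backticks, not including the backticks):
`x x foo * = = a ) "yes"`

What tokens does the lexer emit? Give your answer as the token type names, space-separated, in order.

Answer: ID ID ID STAR EQ EQ ID RPAREN STR

Derivation:
pos=0: emit ID 'x' (now at pos=1)
pos=2: emit ID 'x' (now at pos=3)
pos=4: emit ID 'foo' (now at pos=7)
pos=8: emit STAR '*'
pos=10: emit EQ '='
pos=12: emit EQ '='
pos=14: emit ID 'a' (now at pos=15)
pos=16: emit RPAREN ')'
pos=18: enter STRING mode
pos=18: emit STR "yes" (now at pos=23)
DONE. 9 tokens: [ID, ID, ID, STAR, EQ, EQ, ID, RPAREN, STR]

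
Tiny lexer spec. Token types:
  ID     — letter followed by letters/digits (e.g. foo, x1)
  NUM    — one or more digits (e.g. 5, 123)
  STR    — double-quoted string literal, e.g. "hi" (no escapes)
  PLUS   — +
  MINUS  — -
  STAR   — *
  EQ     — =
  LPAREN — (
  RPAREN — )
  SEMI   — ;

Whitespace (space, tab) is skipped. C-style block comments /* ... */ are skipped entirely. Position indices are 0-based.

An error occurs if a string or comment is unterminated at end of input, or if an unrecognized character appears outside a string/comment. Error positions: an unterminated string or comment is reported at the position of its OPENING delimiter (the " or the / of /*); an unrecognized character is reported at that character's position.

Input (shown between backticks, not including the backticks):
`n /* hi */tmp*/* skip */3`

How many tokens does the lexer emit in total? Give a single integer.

pos=0: emit ID 'n' (now at pos=1)
pos=2: enter COMMENT mode (saw '/*')
exit COMMENT mode (now at pos=10)
pos=10: emit ID 'tmp' (now at pos=13)
pos=13: emit STAR '*'
pos=14: enter COMMENT mode (saw '/*')
exit COMMENT mode (now at pos=24)
pos=24: emit NUM '3' (now at pos=25)
DONE. 4 tokens: [ID, ID, STAR, NUM]

Answer: 4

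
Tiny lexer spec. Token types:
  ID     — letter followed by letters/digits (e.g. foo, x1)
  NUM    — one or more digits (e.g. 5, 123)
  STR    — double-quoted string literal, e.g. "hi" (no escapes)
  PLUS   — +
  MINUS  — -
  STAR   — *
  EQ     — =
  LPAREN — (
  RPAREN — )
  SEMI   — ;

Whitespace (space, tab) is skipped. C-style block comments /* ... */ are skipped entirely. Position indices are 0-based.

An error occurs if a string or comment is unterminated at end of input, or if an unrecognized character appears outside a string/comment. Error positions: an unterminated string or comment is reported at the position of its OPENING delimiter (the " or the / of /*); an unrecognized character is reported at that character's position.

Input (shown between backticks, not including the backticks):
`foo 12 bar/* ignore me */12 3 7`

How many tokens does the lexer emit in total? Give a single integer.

pos=0: emit ID 'foo' (now at pos=3)
pos=4: emit NUM '12' (now at pos=6)
pos=7: emit ID 'bar' (now at pos=10)
pos=10: enter COMMENT mode (saw '/*')
exit COMMENT mode (now at pos=25)
pos=25: emit NUM '12' (now at pos=27)
pos=28: emit NUM '3' (now at pos=29)
pos=30: emit NUM '7' (now at pos=31)
DONE. 6 tokens: [ID, NUM, ID, NUM, NUM, NUM]

Answer: 6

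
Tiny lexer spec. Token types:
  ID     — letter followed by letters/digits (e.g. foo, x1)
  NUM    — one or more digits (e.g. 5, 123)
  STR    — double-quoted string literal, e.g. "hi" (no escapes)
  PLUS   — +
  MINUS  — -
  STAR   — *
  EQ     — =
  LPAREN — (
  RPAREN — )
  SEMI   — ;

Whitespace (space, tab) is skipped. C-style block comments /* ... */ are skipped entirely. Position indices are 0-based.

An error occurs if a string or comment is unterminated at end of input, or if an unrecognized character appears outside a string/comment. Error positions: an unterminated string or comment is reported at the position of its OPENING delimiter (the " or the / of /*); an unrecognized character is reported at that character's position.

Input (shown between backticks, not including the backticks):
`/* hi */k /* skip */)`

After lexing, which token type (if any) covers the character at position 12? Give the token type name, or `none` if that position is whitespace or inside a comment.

pos=0: enter COMMENT mode (saw '/*')
exit COMMENT mode (now at pos=8)
pos=8: emit ID 'k' (now at pos=9)
pos=10: enter COMMENT mode (saw '/*')
exit COMMENT mode (now at pos=20)
pos=20: emit RPAREN ')'
DONE. 2 tokens: [ID, RPAREN]
Position 12: char is ' ' -> none

Answer: none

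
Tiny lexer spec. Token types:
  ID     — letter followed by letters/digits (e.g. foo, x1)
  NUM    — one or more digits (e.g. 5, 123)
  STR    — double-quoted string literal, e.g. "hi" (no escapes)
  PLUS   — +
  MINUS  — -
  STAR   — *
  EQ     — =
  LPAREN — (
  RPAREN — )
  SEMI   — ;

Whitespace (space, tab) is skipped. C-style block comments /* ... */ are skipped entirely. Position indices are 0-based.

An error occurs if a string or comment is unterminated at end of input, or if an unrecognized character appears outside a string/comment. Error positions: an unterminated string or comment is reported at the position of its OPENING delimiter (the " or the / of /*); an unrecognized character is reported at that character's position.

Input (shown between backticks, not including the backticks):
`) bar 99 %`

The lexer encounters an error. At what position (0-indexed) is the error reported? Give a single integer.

pos=0: emit RPAREN ')'
pos=2: emit ID 'bar' (now at pos=5)
pos=6: emit NUM '99' (now at pos=8)
pos=9: ERROR — unrecognized char '%'

Answer: 9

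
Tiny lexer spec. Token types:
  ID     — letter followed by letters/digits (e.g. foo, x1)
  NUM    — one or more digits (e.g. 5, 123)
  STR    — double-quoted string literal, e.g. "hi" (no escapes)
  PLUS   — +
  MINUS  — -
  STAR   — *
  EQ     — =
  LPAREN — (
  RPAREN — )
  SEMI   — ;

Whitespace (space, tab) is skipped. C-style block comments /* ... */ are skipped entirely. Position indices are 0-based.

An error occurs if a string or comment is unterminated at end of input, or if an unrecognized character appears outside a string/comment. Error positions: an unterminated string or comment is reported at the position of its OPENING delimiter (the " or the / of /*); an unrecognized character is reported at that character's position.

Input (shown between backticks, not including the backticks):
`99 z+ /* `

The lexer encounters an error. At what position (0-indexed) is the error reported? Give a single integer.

pos=0: emit NUM '99' (now at pos=2)
pos=3: emit ID 'z' (now at pos=4)
pos=4: emit PLUS '+'
pos=6: enter COMMENT mode (saw '/*')
pos=6: ERROR — unterminated comment (reached EOF)

Answer: 6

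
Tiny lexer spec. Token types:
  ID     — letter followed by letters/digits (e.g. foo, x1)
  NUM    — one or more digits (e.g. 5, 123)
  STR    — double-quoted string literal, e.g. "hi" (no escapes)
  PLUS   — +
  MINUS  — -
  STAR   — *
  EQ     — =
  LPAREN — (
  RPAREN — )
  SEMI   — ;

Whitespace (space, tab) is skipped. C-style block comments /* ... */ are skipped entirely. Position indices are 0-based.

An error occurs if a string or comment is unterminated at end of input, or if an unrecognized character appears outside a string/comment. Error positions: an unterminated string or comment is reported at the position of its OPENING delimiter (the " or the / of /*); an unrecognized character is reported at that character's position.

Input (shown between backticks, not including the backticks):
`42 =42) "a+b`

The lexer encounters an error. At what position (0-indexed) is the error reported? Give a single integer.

pos=0: emit NUM '42' (now at pos=2)
pos=3: emit EQ '='
pos=4: emit NUM '42' (now at pos=6)
pos=6: emit RPAREN ')'
pos=8: enter STRING mode
pos=8: ERROR — unterminated string

Answer: 8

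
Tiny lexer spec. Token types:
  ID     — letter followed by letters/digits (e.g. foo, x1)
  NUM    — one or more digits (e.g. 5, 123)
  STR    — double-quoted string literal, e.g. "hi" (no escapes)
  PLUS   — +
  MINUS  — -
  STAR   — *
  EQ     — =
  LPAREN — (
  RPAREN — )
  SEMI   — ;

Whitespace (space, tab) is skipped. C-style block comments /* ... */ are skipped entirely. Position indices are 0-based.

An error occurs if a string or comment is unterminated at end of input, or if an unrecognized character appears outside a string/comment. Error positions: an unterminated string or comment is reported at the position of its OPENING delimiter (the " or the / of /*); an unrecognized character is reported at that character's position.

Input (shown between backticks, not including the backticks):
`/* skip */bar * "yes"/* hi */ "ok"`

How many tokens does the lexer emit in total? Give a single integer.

pos=0: enter COMMENT mode (saw '/*')
exit COMMENT mode (now at pos=10)
pos=10: emit ID 'bar' (now at pos=13)
pos=14: emit STAR '*'
pos=16: enter STRING mode
pos=16: emit STR "yes" (now at pos=21)
pos=21: enter COMMENT mode (saw '/*')
exit COMMENT mode (now at pos=29)
pos=30: enter STRING mode
pos=30: emit STR "ok" (now at pos=34)
DONE. 4 tokens: [ID, STAR, STR, STR]

Answer: 4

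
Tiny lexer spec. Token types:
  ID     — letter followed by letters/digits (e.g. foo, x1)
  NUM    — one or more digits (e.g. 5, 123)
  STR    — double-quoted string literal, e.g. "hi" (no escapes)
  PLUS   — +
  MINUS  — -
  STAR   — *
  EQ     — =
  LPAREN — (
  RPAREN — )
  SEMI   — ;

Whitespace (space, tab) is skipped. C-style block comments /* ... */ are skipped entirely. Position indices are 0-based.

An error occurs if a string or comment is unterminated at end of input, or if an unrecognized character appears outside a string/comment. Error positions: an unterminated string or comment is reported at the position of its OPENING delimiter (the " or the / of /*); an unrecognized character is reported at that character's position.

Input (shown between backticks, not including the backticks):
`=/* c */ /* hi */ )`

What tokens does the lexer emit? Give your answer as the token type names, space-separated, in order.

Answer: EQ RPAREN

Derivation:
pos=0: emit EQ '='
pos=1: enter COMMENT mode (saw '/*')
exit COMMENT mode (now at pos=8)
pos=9: enter COMMENT mode (saw '/*')
exit COMMENT mode (now at pos=17)
pos=18: emit RPAREN ')'
DONE. 2 tokens: [EQ, RPAREN]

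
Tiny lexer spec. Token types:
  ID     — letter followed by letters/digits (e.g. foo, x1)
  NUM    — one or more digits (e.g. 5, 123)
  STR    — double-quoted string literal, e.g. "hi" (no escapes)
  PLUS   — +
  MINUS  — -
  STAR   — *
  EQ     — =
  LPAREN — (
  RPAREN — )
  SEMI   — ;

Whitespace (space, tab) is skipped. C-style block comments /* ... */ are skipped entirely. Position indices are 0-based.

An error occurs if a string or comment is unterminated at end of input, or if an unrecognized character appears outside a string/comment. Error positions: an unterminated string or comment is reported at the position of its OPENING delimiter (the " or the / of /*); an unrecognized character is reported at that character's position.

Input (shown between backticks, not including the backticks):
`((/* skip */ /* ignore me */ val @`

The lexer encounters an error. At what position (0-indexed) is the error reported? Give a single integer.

Answer: 33

Derivation:
pos=0: emit LPAREN '('
pos=1: emit LPAREN '('
pos=2: enter COMMENT mode (saw '/*')
exit COMMENT mode (now at pos=12)
pos=13: enter COMMENT mode (saw '/*')
exit COMMENT mode (now at pos=28)
pos=29: emit ID 'val' (now at pos=32)
pos=33: ERROR — unrecognized char '@'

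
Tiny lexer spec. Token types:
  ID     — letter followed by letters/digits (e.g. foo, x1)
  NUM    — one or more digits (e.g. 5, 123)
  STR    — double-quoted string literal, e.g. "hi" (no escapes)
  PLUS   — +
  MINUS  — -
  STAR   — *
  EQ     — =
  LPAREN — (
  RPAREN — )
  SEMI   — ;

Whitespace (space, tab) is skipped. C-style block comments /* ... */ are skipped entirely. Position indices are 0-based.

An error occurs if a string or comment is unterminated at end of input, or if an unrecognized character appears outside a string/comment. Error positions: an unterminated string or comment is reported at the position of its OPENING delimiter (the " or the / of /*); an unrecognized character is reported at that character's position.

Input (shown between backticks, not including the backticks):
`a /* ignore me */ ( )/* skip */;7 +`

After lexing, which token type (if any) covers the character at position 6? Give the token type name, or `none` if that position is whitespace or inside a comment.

pos=0: emit ID 'a' (now at pos=1)
pos=2: enter COMMENT mode (saw '/*')
exit COMMENT mode (now at pos=17)
pos=18: emit LPAREN '('
pos=20: emit RPAREN ')'
pos=21: enter COMMENT mode (saw '/*')
exit COMMENT mode (now at pos=31)
pos=31: emit SEMI ';'
pos=32: emit NUM '7' (now at pos=33)
pos=34: emit PLUS '+'
DONE. 6 tokens: [ID, LPAREN, RPAREN, SEMI, NUM, PLUS]
Position 6: char is 'g' -> none

Answer: none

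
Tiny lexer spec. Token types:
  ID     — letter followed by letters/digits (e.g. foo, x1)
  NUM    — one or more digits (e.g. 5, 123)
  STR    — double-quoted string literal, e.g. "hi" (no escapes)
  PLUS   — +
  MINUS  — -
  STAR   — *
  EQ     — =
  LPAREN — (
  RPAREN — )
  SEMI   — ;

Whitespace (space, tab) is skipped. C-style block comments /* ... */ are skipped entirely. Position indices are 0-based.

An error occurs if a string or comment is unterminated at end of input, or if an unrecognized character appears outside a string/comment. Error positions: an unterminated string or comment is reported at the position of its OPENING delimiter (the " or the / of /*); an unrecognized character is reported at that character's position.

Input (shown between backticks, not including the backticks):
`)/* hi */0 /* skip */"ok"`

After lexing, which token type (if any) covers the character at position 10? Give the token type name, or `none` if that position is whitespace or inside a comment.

Answer: none

Derivation:
pos=0: emit RPAREN ')'
pos=1: enter COMMENT mode (saw '/*')
exit COMMENT mode (now at pos=9)
pos=9: emit NUM '0' (now at pos=10)
pos=11: enter COMMENT mode (saw '/*')
exit COMMENT mode (now at pos=21)
pos=21: enter STRING mode
pos=21: emit STR "ok" (now at pos=25)
DONE. 3 tokens: [RPAREN, NUM, STR]
Position 10: char is ' ' -> none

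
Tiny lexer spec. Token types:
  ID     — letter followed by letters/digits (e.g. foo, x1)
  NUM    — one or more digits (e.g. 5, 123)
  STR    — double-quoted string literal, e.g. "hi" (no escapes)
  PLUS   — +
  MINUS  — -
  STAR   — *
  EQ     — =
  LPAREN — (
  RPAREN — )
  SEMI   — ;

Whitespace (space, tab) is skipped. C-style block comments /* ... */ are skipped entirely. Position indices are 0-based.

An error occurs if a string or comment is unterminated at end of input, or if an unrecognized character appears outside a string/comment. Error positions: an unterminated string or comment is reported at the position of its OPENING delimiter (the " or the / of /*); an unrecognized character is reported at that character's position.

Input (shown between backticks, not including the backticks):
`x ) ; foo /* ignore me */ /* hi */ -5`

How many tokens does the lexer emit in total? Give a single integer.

Answer: 6

Derivation:
pos=0: emit ID 'x' (now at pos=1)
pos=2: emit RPAREN ')'
pos=4: emit SEMI ';'
pos=6: emit ID 'foo' (now at pos=9)
pos=10: enter COMMENT mode (saw '/*')
exit COMMENT mode (now at pos=25)
pos=26: enter COMMENT mode (saw '/*')
exit COMMENT mode (now at pos=34)
pos=35: emit MINUS '-'
pos=36: emit NUM '5' (now at pos=37)
DONE. 6 tokens: [ID, RPAREN, SEMI, ID, MINUS, NUM]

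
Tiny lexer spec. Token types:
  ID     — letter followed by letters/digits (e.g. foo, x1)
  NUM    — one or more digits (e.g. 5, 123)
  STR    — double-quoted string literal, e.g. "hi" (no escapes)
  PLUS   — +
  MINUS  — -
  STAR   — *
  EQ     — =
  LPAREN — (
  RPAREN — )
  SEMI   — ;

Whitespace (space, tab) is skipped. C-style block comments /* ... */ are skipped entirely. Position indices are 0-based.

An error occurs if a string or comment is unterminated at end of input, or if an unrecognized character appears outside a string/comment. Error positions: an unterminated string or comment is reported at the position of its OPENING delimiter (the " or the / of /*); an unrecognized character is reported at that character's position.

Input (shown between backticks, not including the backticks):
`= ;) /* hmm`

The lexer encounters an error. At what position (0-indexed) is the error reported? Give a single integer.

pos=0: emit EQ '='
pos=2: emit SEMI ';'
pos=3: emit RPAREN ')'
pos=5: enter COMMENT mode (saw '/*')
pos=5: ERROR — unterminated comment (reached EOF)

Answer: 5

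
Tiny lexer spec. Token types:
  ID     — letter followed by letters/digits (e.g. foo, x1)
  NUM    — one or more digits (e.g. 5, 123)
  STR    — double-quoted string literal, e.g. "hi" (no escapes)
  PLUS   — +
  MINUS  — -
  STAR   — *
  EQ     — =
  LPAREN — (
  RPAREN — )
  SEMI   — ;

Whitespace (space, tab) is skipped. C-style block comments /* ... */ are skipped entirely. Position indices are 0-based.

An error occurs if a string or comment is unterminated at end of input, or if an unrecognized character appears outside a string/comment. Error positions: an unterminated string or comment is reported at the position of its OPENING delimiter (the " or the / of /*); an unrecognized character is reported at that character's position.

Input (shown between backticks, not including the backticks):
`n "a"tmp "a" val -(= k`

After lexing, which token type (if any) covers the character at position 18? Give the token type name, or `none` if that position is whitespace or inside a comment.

Answer: LPAREN

Derivation:
pos=0: emit ID 'n' (now at pos=1)
pos=2: enter STRING mode
pos=2: emit STR "a" (now at pos=5)
pos=5: emit ID 'tmp' (now at pos=8)
pos=9: enter STRING mode
pos=9: emit STR "a" (now at pos=12)
pos=13: emit ID 'val' (now at pos=16)
pos=17: emit MINUS '-'
pos=18: emit LPAREN '('
pos=19: emit EQ '='
pos=21: emit ID 'k' (now at pos=22)
DONE. 9 tokens: [ID, STR, ID, STR, ID, MINUS, LPAREN, EQ, ID]
Position 18: char is '(' -> LPAREN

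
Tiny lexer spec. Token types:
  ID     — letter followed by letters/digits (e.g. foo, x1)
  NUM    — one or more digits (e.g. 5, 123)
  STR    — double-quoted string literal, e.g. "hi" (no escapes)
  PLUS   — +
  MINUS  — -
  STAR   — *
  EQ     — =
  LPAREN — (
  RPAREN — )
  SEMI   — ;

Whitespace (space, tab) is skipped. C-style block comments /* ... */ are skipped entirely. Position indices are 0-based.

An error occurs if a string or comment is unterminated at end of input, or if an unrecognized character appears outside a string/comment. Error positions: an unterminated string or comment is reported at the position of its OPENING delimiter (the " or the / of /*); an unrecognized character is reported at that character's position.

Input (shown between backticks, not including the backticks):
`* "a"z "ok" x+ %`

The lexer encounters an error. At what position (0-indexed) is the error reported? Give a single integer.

Answer: 15

Derivation:
pos=0: emit STAR '*'
pos=2: enter STRING mode
pos=2: emit STR "a" (now at pos=5)
pos=5: emit ID 'z' (now at pos=6)
pos=7: enter STRING mode
pos=7: emit STR "ok" (now at pos=11)
pos=12: emit ID 'x' (now at pos=13)
pos=13: emit PLUS '+'
pos=15: ERROR — unrecognized char '%'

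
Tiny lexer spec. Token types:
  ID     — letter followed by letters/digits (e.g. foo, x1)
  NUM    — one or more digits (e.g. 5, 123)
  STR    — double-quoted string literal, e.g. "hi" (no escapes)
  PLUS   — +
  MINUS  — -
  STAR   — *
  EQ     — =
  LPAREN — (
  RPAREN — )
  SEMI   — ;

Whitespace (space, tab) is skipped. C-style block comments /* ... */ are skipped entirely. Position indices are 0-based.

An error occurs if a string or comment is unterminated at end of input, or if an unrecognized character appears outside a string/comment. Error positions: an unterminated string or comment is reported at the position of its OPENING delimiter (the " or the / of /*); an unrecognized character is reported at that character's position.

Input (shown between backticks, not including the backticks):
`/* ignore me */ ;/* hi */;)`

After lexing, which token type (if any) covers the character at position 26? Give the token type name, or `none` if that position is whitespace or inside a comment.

Answer: RPAREN

Derivation:
pos=0: enter COMMENT mode (saw '/*')
exit COMMENT mode (now at pos=15)
pos=16: emit SEMI ';'
pos=17: enter COMMENT mode (saw '/*')
exit COMMENT mode (now at pos=25)
pos=25: emit SEMI ';'
pos=26: emit RPAREN ')'
DONE. 3 tokens: [SEMI, SEMI, RPAREN]
Position 26: char is ')' -> RPAREN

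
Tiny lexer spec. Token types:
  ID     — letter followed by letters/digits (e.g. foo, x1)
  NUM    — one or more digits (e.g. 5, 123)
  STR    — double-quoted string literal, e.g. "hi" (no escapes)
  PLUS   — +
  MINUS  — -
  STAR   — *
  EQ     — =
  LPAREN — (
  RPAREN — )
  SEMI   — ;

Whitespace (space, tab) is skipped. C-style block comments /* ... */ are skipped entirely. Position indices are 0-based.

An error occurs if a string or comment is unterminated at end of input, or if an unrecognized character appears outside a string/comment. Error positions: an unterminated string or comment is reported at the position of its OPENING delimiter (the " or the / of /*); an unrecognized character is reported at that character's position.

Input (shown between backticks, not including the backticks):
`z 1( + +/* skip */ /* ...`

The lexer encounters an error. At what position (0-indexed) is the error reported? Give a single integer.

pos=0: emit ID 'z' (now at pos=1)
pos=2: emit NUM '1' (now at pos=3)
pos=3: emit LPAREN '('
pos=5: emit PLUS '+'
pos=7: emit PLUS '+'
pos=8: enter COMMENT mode (saw '/*')
exit COMMENT mode (now at pos=18)
pos=19: enter COMMENT mode (saw '/*')
pos=19: ERROR — unterminated comment (reached EOF)

Answer: 19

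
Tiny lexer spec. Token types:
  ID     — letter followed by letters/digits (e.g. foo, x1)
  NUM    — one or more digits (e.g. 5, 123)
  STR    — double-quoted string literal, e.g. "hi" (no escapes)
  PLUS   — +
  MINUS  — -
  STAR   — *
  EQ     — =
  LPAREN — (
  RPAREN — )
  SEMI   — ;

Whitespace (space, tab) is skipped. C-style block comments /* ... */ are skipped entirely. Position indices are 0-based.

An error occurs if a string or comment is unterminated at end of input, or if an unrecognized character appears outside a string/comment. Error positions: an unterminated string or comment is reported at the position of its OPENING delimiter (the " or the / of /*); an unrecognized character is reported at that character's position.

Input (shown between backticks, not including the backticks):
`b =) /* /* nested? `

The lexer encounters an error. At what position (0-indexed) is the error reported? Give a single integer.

pos=0: emit ID 'b' (now at pos=1)
pos=2: emit EQ '='
pos=3: emit RPAREN ')'
pos=5: enter COMMENT mode (saw '/*')
pos=5: ERROR — unterminated comment (reached EOF)

Answer: 5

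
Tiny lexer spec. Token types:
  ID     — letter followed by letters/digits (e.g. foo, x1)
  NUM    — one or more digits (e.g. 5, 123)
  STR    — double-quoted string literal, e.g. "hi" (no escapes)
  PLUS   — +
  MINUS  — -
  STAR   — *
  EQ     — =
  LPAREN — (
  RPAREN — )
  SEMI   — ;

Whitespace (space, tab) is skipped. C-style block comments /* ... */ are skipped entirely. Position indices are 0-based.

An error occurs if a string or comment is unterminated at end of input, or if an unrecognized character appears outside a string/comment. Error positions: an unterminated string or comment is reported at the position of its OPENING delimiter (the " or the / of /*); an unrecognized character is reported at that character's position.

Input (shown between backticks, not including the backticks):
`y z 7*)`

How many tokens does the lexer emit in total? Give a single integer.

pos=0: emit ID 'y' (now at pos=1)
pos=2: emit ID 'z' (now at pos=3)
pos=4: emit NUM '7' (now at pos=5)
pos=5: emit STAR '*'
pos=6: emit RPAREN ')'
DONE. 5 tokens: [ID, ID, NUM, STAR, RPAREN]

Answer: 5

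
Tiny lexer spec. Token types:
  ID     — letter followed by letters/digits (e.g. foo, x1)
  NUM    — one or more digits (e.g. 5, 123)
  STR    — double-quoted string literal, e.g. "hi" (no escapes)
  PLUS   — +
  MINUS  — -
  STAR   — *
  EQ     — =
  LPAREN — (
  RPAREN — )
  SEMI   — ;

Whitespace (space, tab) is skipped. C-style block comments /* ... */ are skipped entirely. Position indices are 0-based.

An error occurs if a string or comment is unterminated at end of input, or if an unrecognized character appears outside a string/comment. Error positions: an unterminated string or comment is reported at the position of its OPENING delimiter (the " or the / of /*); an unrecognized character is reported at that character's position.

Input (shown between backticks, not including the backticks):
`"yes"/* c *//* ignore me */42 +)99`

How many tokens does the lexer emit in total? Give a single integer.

pos=0: enter STRING mode
pos=0: emit STR "yes" (now at pos=5)
pos=5: enter COMMENT mode (saw '/*')
exit COMMENT mode (now at pos=12)
pos=12: enter COMMENT mode (saw '/*')
exit COMMENT mode (now at pos=27)
pos=27: emit NUM '42' (now at pos=29)
pos=30: emit PLUS '+'
pos=31: emit RPAREN ')'
pos=32: emit NUM '99' (now at pos=34)
DONE. 5 tokens: [STR, NUM, PLUS, RPAREN, NUM]

Answer: 5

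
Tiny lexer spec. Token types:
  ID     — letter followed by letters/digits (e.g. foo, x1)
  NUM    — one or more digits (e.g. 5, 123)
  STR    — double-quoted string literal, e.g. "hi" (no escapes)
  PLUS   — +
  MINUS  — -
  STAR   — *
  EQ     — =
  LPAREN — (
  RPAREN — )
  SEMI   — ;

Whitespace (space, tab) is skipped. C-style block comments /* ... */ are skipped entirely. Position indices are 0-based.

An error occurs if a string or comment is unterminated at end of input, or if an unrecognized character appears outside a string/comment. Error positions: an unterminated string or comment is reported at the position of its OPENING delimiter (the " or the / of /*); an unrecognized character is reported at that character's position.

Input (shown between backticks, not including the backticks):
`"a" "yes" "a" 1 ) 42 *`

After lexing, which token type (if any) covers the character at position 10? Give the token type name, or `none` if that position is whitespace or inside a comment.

Answer: STR

Derivation:
pos=0: enter STRING mode
pos=0: emit STR "a" (now at pos=3)
pos=4: enter STRING mode
pos=4: emit STR "yes" (now at pos=9)
pos=10: enter STRING mode
pos=10: emit STR "a" (now at pos=13)
pos=14: emit NUM '1' (now at pos=15)
pos=16: emit RPAREN ')'
pos=18: emit NUM '42' (now at pos=20)
pos=21: emit STAR '*'
DONE. 7 tokens: [STR, STR, STR, NUM, RPAREN, NUM, STAR]
Position 10: char is '"' -> STR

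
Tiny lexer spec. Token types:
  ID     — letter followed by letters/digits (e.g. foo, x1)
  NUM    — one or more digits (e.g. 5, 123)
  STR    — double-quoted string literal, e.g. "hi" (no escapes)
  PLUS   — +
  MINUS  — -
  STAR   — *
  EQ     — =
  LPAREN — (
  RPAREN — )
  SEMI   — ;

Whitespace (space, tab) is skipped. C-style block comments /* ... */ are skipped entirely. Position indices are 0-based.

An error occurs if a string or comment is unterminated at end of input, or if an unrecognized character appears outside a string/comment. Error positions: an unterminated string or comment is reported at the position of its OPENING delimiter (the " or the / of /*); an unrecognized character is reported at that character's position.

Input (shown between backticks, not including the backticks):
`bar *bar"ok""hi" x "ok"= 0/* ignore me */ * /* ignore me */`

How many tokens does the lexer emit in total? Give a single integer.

pos=0: emit ID 'bar' (now at pos=3)
pos=4: emit STAR '*'
pos=5: emit ID 'bar' (now at pos=8)
pos=8: enter STRING mode
pos=8: emit STR "ok" (now at pos=12)
pos=12: enter STRING mode
pos=12: emit STR "hi" (now at pos=16)
pos=17: emit ID 'x' (now at pos=18)
pos=19: enter STRING mode
pos=19: emit STR "ok" (now at pos=23)
pos=23: emit EQ '='
pos=25: emit NUM '0' (now at pos=26)
pos=26: enter COMMENT mode (saw '/*')
exit COMMENT mode (now at pos=41)
pos=42: emit STAR '*'
pos=44: enter COMMENT mode (saw '/*')
exit COMMENT mode (now at pos=59)
DONE. 10 tokens: [ID, STAR, ID, STR, STR, ID, STR, EQ, NUM, STAR]

Answer: 10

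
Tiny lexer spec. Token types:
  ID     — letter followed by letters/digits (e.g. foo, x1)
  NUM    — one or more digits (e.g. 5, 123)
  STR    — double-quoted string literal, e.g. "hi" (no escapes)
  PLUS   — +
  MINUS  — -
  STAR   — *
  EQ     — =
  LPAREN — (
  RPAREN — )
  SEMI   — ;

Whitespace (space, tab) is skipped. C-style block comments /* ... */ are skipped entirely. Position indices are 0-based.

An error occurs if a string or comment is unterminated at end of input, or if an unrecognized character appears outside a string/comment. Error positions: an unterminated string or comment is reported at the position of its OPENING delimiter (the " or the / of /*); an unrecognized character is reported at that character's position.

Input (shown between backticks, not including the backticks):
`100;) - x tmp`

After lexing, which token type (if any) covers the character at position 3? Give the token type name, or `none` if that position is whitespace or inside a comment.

pos=0: emit NUM '100' (now at pos=3)
pos=3: emit SEMI ';'
pos=4: emit RPAREN ')'
pos=6: emit MINUS '-'
pos=8: emit ID 'x' (now at pos=9)
pos=10: emit ID 'tmp' (now at pos=13)
DONE. 6 tokens: [NUM, SEMI, RPAREN, MINUS, ID, ID]
Position 3: char is ';' -> SEMI

Answer: SEMI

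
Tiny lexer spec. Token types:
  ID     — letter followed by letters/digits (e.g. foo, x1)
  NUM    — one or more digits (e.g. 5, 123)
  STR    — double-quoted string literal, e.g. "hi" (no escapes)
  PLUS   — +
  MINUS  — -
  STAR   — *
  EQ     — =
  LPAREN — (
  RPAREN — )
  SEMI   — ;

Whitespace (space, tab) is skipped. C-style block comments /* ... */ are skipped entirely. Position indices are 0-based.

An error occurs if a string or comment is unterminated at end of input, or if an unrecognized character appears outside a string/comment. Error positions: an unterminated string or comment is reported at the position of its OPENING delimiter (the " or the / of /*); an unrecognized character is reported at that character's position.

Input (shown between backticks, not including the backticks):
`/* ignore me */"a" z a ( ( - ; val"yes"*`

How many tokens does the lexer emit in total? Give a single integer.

Answer: 10

Derivation:
pos=0: enter COMMENT mode (saw '/*')
exit COMMENT mode (now at pos=15)
pos=15: enter STRING mode
pos=15: emit STR "a" (now at pos=18)
pos=19: emit ID 'z' (now at pos=20)
pos=21: emit ID 'a' (now at pos=22)
pos=23: emit LPAREN '('
pos=25: emit LPAREN '('
pos=27: emit MINUS '-'
pos=29: emit SEMI ';'
pos=31: emit ID 'val' (now at pos=34)
pos=34: enter STRING mode
pos=34: emit STR "yes" (now at pos=39)
pos=39: emit STAR '*'
DONE. 10 tokens: [STR, ID, ID, LPAREN, LPAREN, MINUS, SEMI, ID, STR, STAR]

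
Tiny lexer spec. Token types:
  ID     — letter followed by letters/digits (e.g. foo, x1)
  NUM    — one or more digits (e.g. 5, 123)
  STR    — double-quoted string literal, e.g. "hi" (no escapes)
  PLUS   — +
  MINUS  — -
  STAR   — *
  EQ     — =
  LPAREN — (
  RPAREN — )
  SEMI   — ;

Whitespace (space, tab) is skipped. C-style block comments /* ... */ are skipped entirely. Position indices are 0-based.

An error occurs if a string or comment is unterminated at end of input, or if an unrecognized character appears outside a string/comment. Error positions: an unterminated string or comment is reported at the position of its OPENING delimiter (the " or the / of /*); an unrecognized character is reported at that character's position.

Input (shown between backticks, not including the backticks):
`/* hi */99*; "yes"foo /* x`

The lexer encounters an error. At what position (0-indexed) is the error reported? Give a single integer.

Answer: 22

Derivation:
pos=0: enter COMMENT mode (saw '/*')
exit COMMENT mode (now at pos=8)
pos=8: emit NUM '99' (now at pos=10)
pos=10: emit STAR '*'
pos=11: emit SEMI ';'
pos=13: enter STRING mode
pos=13: emit STR "yes" (now at pos=18)
pos=18: emit ID 'foo' (now at pos=21)
pos=22: enter COMMENT mode (saw '/*')
pos=22: ERROR — unterminated comment (reached EOF)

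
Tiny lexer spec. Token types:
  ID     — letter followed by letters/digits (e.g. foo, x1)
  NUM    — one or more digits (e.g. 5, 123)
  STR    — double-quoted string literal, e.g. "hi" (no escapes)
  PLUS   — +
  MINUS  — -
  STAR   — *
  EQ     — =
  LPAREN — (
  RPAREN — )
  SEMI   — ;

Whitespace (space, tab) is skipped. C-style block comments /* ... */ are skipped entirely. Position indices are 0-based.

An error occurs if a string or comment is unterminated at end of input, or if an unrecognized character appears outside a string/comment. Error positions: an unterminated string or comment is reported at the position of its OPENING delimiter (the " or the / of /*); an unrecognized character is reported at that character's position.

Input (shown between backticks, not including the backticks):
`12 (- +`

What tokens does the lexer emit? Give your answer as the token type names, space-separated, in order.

pos=0: emit NUM '12' (now at pos=2)
pos=3: emit LPAREN '('
pos=4: emit MINUS '-'
pos=6: emit PLUS '+'
DONE. 4 tokens: [NUM, LPAREN, MINUS, PLUS]

Answer: NUM LPAREN MINUS PLUS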